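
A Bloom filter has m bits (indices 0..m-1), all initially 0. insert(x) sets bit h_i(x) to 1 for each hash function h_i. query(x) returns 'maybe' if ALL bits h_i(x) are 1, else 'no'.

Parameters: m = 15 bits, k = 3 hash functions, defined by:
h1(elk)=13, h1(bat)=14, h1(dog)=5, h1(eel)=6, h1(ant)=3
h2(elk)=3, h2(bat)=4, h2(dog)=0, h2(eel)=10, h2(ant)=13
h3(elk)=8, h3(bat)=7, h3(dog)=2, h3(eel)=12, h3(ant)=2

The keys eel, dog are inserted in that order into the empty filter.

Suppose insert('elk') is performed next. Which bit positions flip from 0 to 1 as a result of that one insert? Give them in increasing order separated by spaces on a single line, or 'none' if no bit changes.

Answer: 3 8 13

Derivation:
Start: bits=000000000000000
After insert 'eel': sets bits 6 10 12 -> bits=000000100010100
After insert 'dog': sets bits 0 2 5 -> bits=101001100010100
insert 'elk' would touch bits 3 8 13; currently bit3=0, bit8=0, bit13=0
Bits that are 0 among those (would change 0->1): 3 8 13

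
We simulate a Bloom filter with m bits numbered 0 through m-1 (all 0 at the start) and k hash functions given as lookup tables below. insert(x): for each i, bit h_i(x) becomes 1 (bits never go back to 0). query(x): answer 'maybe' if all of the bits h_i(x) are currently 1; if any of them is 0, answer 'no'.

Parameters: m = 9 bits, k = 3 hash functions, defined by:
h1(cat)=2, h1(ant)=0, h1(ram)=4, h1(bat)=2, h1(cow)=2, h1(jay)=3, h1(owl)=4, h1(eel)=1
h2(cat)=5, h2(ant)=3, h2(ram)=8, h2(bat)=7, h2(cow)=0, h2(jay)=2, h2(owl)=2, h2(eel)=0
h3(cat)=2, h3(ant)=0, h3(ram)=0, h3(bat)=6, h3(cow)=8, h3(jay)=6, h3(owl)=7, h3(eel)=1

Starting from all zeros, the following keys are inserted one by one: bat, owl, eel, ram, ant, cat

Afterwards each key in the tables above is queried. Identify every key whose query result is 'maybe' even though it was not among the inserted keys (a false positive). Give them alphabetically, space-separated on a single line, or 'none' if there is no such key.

Answer: cow jay

Derivation:
Start: bits=000000000
After insert 'bat': sets bits 2 6 7 -> bits=001000110
After insert 'owl': sets bits 2 4 7 -> bits=001010110
After insert 'eel': sets bits 0 1 -> bits=111010110
After insert 'ram': sets bits 0 4 8 -> bits=111010111
After insert 'ant': sets bits 0 3 -> bits=111110111
After insert 'cat': sets bits 2 5 -> bits=111111111
Not inserted: cow jay — query each against bits=111111111:
query cow: checks bit0=1, bit2=1, bit8=1 (all 1) -> maybe => FALSE POSITIVE
query jay: checks bit2=1, bit3=1, bit6=1 (all 1) -> maybe => FALSE POSITIVE
False positives (alphabetical): cow jay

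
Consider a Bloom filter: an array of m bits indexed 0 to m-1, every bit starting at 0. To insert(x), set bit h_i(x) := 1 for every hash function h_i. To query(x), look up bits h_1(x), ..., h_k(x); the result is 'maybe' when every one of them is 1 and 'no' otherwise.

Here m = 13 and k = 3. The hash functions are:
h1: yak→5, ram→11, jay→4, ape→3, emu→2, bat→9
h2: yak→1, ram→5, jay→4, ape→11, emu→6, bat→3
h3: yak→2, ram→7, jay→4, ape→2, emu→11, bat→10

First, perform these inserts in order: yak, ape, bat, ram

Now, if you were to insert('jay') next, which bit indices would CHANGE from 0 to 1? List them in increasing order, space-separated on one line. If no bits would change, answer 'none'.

Answer: 4

Derivation:
Start: bits=0000000000000
After insert 'yak': sets bits 1 2 5 -> bits=0110010000000
After insert 'ape': sets bits 2 3 11 -> bits=0111010000010
After insert 'bat': sets bits 3 9 10 -> bits=0111010001110
After insert 'ram': sets bits 5 7 11 -> bits=0111010101110
insert 'jay' would touch bits 4; currently bit4=0
Bits that are 0 among those (would change 0->1): 4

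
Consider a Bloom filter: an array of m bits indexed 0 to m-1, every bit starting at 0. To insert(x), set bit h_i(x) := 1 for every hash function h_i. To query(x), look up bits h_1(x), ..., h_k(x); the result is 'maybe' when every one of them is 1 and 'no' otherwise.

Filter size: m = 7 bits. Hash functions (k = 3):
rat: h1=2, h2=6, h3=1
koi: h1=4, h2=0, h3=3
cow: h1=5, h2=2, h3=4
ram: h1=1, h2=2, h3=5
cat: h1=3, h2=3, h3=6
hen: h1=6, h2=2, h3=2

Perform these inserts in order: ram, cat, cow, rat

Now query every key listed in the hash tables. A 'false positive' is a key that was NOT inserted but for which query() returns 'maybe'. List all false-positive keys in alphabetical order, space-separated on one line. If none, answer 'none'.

Start: bits=0000000
After insert 'ram': sets bits 1 2 5 -> bits=0110010
After insert 'cat': sets bits 3 6 -> bits=0111011
After insert 'cow': sets bits 2 4 5 -> bits=0111111
After insert 'rat': sets bits 1 2 6 -> bits=0111111
Not inserted: hen koi — query each against bits=0111111:
query hen: checks bit2=1, bit6=1 (all 1) -> maybe => FALSE POSITIVE
query koi: checks bit0=0, bit3=1, bit4=1 (has a 0) -> no => not a false positive
False positives (alphabetical): hen

Answer: hen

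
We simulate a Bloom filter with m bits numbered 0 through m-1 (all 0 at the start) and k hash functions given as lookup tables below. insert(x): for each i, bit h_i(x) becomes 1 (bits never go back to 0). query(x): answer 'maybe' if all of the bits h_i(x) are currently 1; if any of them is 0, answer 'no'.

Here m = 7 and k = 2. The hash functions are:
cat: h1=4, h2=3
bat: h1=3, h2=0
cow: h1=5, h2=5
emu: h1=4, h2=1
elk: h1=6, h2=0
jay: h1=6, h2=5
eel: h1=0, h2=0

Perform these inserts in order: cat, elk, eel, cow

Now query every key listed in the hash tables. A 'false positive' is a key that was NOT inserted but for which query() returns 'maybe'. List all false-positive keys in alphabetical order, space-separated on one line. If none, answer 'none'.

Answer: bat jay

Derivation:
Start: bits=0000000
After insert 'cat': sets bits 3 4 -> bits=0001100
After insert 'elk': sets bits 0 6 -> bits=1001101
After insert 'eel': sets bits 0 -> bits=1001101
After insert 'cow': sets bits 5 -> bits=1001111
Not inserted: bat emu jay — query each against bits=1001111:
query bat: checks bit0=1, bit3=1 (all 1) -> maybe => FALSE POSITIVE
query emu: checks bit1=0, bit4=1 (has a 0) -> no => not a false positive
query jay: checks bit5=1, bit6=1 (all 1) -> maybe => FALSE POSITIVE
False positives (alphabetical): bat jay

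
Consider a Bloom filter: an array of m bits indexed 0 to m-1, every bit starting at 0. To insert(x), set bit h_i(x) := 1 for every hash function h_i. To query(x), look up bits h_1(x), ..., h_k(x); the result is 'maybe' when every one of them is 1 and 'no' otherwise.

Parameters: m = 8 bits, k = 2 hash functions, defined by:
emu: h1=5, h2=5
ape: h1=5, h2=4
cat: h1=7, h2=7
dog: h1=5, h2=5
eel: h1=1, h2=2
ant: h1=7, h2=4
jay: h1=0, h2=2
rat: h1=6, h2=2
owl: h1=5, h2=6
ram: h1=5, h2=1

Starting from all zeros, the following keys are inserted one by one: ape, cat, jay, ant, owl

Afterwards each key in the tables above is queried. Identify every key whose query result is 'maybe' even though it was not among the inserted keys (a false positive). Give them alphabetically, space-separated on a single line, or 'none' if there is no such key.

Answer: dog emu rat

Derivation:
Start: bits=00000000
After insert 'ape': sets bits 4 5 -> bits=00001100
After insert 'cat': sets bits 7 -> bits=00001101
After insert 'jay': sets bits 0 2 -> bits=10101101
After insert 'ant': sets bits 4 7 -> bits=10101101
After insert 'owl': sets bits 5 6 -> bits=10101111
Not inserted: dog eel emu ram rat — query each against bits=10101111:
query dog: checks bit5=1 (all 1) -> maybe => FALSE POSITIVE
query eel: checks bit1=0, bit2=1 (has a 0) -> no => not a false positive
query emu: checks bit5=1 (all 1) -> maybe => FALSE POSITIVE
query ram: checks bit1=0, bit5=1 (has a 0) -> no => not a false positive
query rat: checks bit2=1, bit6=1 (all 1) -> maybe => FALSE POSITIVE
False positives (alphabetical): dog emu rat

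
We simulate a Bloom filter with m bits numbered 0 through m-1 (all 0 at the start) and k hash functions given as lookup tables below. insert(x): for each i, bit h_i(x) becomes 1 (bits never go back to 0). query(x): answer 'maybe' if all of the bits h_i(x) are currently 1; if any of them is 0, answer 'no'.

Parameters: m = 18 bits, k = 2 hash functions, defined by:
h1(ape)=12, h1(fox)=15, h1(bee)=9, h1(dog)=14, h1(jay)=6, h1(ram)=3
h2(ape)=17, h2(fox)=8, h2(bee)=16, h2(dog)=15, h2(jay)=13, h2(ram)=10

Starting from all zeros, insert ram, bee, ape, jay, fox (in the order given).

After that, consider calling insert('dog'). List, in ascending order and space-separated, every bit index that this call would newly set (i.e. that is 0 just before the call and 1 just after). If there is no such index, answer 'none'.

Start: bits=000000000000000000
After insert 'ram': sets bits 3 10 -> bits=000100000010000000
After insert 'bee': sets bits 9 16 -> bits=000100000110000010
After insert 'ape': sets bits 12 17 -> bits=000100000110100011
After insert 'jay': sets bits 6 13 -> bits=000100100110110011
After insert 'fox': sets bits 8 15 -> bits=000100101110110111
insert 'dog' would touch bits 14 15; currently bit14=0, bit15=1
Bits that are 0 among those (would change 0->1): 14

Answer: 14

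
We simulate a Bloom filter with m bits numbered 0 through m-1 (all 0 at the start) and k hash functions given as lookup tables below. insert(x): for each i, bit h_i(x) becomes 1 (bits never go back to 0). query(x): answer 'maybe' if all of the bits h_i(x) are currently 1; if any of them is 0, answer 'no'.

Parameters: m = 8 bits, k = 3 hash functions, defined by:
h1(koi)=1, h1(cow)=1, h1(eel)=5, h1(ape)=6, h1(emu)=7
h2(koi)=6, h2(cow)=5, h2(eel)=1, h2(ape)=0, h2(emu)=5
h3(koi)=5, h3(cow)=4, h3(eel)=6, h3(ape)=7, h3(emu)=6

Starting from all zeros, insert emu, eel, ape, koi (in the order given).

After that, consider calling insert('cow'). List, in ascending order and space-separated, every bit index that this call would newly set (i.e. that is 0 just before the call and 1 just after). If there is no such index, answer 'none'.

Answer: 4

Derivation:
Start: bits=00000000
After insert 'emu': sets bits 5 6 7 -> bits=00000111
After insert 'eel': sets bits 1 5 6 -> bits=01000111
After insert 'ape': sets bits 0 6 7 -> bits=11000111
After insert 'koi': sets bits 1 5 6 -> bits=11000111
insert 'cow' would touch bits 1 4 5; currently bit1=1, bit4=0, bit5=1
Bits that are 0 among those (would change 0->1): 4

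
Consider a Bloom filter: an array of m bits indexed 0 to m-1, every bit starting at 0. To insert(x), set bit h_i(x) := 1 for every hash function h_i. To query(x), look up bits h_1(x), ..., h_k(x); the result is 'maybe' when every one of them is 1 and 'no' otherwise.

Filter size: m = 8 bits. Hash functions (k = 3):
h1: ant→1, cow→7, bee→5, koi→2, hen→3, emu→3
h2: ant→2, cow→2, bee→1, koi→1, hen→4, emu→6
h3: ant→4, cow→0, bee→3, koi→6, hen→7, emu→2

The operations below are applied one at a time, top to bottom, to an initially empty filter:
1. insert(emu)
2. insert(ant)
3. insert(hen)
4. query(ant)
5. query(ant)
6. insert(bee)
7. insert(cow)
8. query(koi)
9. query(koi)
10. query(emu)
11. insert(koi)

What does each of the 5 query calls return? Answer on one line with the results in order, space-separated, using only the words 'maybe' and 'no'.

Start: bits=00000000
Op 1: insert emu -> sets bits 2 3 6 -> bits=00110010
Op 2: insert ant -> sets bits 1 2 4 -> bits=01111010
Op 3: insert hen -> sets bits 3 4 7 -> bits=01111011
Op 4: query ant -> checks bit1=1, bit2=1, bit4=1 (all 1) -> maybe
Op 5: query ant -> checks bit1=1, bit2=1, bit4=1 (all 1) -> maybe
Op 6: insert bee -> sets bits 1 3 5 -> bits=01111111
Op 7: insert cow -> sets bits 0 2 7 -> bits=11111111
Op 8: query koi -> checks bit1=1, bit2=1, bit6=1 (all 1) -> maybe
Op 9: query koi -> checks bit1=1, bit2=1, bit6=1 (all 1) -> maybe
Op 10: query emu -> checks bit2=1, bit3=1, bit6=1 (all 1) -> maybe
Op 11: insert koi -> sets bits 1 2 6 -> bits=11111111
Query results in order: maybe maybe maybe maybe maybe

Answer: maybe maybe maybe maybe maybe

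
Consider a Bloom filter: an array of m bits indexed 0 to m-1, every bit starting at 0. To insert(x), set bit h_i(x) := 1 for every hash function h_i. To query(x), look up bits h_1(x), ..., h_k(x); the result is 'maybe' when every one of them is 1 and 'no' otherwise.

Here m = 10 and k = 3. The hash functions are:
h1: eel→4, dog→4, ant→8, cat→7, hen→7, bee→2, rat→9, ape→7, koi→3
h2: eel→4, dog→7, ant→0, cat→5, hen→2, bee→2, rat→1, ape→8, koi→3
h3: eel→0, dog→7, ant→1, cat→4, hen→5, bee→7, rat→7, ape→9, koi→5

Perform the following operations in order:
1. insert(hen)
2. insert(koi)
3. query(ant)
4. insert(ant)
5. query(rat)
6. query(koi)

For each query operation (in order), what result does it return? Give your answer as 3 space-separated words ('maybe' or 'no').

Answer: no no maybe

Derivation:
Start: bits=0000000000
Op 1: insert hen -> sets bits 2 5 7 -> bits=0010010100
Op 2: insert koi -> sets bits 3 5 -> bits=0011010100
Op 3: query ant -> checks bit0=0, bit1=0, bit8=0 (has a 0) -> no
Op 4: insert ant -> sets bits 0 1 8 -> bits=1111010110
Op 5: query rat -> checks bit1=1, bit7=1, bit9=0 (has a 0) -> no
Op 6: query koi -> checks bit3=1, bit5=1 (all 1) -> maybe
Query results in order: no no maybe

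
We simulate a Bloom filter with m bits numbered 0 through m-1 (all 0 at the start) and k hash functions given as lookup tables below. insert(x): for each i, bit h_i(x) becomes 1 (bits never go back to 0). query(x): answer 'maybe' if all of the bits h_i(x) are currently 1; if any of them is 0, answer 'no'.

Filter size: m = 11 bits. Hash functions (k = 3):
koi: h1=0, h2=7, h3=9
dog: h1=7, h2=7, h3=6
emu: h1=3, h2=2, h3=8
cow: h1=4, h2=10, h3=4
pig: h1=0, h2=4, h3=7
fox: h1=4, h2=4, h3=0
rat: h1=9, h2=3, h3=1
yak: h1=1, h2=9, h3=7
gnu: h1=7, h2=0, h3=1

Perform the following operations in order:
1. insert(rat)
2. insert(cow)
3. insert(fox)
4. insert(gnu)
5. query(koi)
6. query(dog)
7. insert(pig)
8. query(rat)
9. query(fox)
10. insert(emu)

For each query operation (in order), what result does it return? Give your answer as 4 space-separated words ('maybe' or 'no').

Start: bits=00000000000
Op 1: insert rat -> sets bits 1 3 9 -> bits=01010000010
Op 2: insert cow -> sets bits 4 10 -> bits=01011000011
Op 3: insert fox -> sets bits 0 4 -> bits=11011000011
Op 4: insert gnu -> sets bits 0 1 7 -> bits=11011001011
Op 5: query koi -> checks bit0=1, bit7=1, bit9=1 (all 1) -> maybe
Op 6: query dog -> checks bit6=0, bit7=1 (has a 0) -> no
Op 7: insert pig -> sets bits 0 4 7 -> bits=11011001011
Op 8: query rat -> checks bit1=1, bit3=1, bit9=1 (all 1) -> maybe
Op 9: query fox -> checks bit0=1, bit4=1 (all 1) -> maybe
Op 10: insert emu -> sets bits 2 3 8 -> bits=11111001111
Query results in order: maybe no maybe maybe

Answer: maybe no maybe maybe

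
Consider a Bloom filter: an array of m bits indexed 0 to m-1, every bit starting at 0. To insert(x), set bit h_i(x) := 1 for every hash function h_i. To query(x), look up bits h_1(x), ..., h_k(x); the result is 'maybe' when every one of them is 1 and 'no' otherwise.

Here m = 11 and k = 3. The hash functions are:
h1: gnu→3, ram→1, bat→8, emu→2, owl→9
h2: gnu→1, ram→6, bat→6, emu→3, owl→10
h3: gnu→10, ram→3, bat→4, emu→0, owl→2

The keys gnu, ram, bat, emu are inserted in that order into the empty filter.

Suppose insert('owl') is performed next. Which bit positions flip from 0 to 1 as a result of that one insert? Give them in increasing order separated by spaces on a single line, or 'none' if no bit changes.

Start: bits=00000000000
After insert 'gnu': sets bits 1 3 10 -> bits=01010000001
After insert 'ram': sets bits 1 3 6 -> bits=01010010001
After insert 'bat': sets bits 4 6 8 -> bits=01011010101
After insert 'emu': sets bits 0 2 3 -> bits=11111010101
insert 'owl' would touch bits 2 9 10; currently bit2=1, bit9=0, bit10=1
Bits that are 0 among those (would change 0->1): 9

Answer: 9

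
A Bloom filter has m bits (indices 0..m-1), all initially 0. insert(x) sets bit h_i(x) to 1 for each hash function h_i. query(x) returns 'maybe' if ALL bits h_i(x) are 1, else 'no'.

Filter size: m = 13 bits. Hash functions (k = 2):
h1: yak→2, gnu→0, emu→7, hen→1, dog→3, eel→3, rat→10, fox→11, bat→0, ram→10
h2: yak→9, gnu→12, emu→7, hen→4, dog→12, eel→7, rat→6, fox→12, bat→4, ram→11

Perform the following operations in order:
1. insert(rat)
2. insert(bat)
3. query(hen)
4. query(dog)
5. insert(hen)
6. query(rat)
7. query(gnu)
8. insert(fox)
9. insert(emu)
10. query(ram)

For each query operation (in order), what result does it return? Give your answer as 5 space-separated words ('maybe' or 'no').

Answer: no no maybe no maybe

Derivation:
Start: bits=0000000000000
Op 1: insert rat -> sets bits 6 10 -> bits=0000001000100
Op 2: insert bat -> sets bits 0 4 -> bits=1000101000100
Op 3: query hen -> checks bit1=0, bit4=1 (has a 0) -> no
Op 4: query dog -> checks bit3=0, bit12=0 (has a 0) -> no
Op 5: insert hen -> sets bits 1 4 -> bits=1100101000100
Op 6: query rat -> checks bit6=1, bit10=1 (all 1) -> maybe
Op 7: query gnu -> checks bit0=1, bit12=0 (has a 0) -> no
Op 8: insert fox -> sets bits 11 12 -> bits=1100101000111
Op 9: insert emu -> sets bits 7 -> bits=1100101100111
Op 10: query ram -> checks bit10=1, bit11=1 (all 1) -> maybe
Query results in order: no no maybe no maybe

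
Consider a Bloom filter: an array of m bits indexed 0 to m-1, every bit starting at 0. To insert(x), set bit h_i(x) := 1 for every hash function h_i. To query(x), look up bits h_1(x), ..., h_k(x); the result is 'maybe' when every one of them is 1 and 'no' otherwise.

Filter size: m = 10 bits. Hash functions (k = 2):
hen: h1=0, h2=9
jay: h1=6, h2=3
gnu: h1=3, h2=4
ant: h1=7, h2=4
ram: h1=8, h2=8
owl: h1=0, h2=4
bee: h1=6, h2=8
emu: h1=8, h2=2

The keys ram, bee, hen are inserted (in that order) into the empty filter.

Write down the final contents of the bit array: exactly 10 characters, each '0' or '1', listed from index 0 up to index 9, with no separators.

Start: bits=0000000000
After insert 'ram': sets bits 8 -> bits=0000000010
After insert 'bee': sets bits 6 8 -> bits=0000001010
After insert 'hen': sets bits 0 9 -> bits=1000001011

Answer: 1000001011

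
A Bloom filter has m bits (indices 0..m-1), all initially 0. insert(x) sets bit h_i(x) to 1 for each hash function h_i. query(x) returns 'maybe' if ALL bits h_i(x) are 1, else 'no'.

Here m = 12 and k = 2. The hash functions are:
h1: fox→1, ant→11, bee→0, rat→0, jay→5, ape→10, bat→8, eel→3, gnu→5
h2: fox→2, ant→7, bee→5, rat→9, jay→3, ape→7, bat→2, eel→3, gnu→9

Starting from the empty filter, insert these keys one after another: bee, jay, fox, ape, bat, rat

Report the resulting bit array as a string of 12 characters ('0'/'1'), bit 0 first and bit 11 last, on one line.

Start: bits=000000000000
After insert 'bee': sets bits 0 5 -> bits=100001000000
After insert 'jay': sets bits 3 5 -> bits=100101000000
After insert 'fox': sets bits 1 2 -> bits=111101000000
After insert 'ape': sets bits 7 10 -> bits=111101010010
After insert 'bat': sets bits 2 8 -> bits=111101011010
After insert 'rat': sets bits 0 9 -> bits=111101011110

Answer: 111101011110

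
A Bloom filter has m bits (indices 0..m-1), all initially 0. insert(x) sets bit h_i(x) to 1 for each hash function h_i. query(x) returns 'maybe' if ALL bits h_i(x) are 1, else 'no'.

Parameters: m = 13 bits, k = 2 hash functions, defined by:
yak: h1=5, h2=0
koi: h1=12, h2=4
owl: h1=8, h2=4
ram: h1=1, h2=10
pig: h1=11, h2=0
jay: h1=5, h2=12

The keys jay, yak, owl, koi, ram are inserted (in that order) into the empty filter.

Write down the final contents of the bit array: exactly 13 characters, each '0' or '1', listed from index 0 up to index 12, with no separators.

Answer: 1100110010101

Derivation:
Start: bits=0000000000000
After insert 'jay': sets bits 5 12 -> bits=0000010000001
After insert 'yak': sets bits 0 5 -> bits=1000010000001
After insert 'owl': sets bits 4 8 -> bits=1000110010001
After insert 'koi': sets bits 4 12 -> bits=1000110010001
After insert 'ram': sets bits 1 10 -> bits=1100110010101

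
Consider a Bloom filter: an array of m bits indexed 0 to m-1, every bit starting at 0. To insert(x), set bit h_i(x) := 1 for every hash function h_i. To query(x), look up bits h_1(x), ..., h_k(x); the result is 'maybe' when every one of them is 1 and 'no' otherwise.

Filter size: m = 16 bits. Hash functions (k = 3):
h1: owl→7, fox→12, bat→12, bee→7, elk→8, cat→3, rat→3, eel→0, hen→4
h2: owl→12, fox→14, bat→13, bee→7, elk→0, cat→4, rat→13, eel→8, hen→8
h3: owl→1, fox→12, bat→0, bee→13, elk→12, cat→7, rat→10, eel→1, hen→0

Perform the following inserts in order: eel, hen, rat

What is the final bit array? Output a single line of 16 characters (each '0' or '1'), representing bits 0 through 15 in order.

Start: bits=0000000000000000
After insert 'eel': sets bits 0 1 8 -> bits=1100000010000000
After insert 'hen': sets bits 0 4 8 -> bits=1100100010000000
After insert 'rat': sets bits 3 10 13 -> bits=1101100010100100

Answer: 1101100010100100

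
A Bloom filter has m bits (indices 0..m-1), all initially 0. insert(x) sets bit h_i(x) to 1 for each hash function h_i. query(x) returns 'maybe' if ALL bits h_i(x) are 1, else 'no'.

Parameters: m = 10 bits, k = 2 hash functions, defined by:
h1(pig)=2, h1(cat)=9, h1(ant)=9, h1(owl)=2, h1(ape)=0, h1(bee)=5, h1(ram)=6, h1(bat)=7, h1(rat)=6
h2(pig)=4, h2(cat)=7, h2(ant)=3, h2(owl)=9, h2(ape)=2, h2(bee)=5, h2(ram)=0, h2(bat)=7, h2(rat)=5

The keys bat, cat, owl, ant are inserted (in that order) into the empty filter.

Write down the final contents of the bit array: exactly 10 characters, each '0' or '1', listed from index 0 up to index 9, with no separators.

Start: bits=0000000000
After insert 'bat': sets bits 7 -> bits=0000000100
After insert 'cat': sets bits 7 9 -> bits=0000000101
After insert 'owl': sets bits 2 9 -> bits=0010000101
After insert 'ant': sets bits 3 9 -> bits=0011000101

Answer: 0011000101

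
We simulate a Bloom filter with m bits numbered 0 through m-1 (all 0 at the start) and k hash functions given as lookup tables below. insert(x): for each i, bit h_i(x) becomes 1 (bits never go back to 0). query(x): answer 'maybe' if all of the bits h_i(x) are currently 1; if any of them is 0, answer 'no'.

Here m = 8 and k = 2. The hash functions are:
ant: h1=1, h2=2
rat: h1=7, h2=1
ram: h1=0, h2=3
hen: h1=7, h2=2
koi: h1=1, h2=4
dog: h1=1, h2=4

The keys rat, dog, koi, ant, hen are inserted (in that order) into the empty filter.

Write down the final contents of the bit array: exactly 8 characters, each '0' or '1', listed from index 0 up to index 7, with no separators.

Answer: 01101001

Derivation:
Start: bits=00000000
After insert 'rat': sets bits 1 7 -> bits=01000001
After insert 'dog': sets bits 1 4 -> bits=01001001
After insert 'koi': sets bits 1 4 -> bits=01001001
After insert 'ant': sets bits 1 2 -> bits=01101001
After insert 'hen': sets bits 2 7 -> bits=01101001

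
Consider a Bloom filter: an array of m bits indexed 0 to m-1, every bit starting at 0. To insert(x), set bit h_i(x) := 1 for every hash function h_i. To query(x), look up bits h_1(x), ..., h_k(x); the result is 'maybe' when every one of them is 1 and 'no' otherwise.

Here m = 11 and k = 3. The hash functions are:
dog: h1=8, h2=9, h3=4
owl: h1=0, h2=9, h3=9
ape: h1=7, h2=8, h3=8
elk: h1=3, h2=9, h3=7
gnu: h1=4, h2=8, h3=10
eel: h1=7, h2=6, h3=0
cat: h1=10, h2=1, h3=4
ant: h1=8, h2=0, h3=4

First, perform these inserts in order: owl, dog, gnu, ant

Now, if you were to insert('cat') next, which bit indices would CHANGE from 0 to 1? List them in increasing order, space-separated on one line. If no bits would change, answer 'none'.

Start: bits=00000000000
After insert 'owl': sets bits 0 9 -> bits=10000000010
After insert 'dog': sets bits 4 8 9 -> bits=10001000110
After insert 'gnu': sets bits 4 8 10 -> bits=10001000111
After insert 'ant': sets bits 0 4 8 -> bits=10001000111
insert 'cat' would touch bits 1 4 10; currently bit1=0, bit4=1, bit10=1
Bits that are 0 among those (would change 0->1): 1

Answer: 1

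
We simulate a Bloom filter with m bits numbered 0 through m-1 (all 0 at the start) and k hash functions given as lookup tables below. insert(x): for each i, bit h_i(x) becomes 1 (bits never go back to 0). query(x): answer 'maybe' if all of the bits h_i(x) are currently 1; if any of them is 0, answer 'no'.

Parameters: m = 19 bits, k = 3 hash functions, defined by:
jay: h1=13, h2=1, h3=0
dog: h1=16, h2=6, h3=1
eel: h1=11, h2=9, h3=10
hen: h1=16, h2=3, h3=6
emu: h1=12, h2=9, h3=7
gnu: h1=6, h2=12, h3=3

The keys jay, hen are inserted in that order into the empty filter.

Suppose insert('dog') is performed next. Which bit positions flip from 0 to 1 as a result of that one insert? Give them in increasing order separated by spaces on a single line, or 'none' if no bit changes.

Start: bits=0000000000000000000
After insert 'jay': sets bits 0 1 13 -> bits=1100000000000100000
After insert 'hen': sets bits 3 6 16 -> bits=1101001000000100100
insert 'dog' would touch bits 1 6 16; currently bit1=1, bit6=1, bit16=1
Bits that are 0 among those (would change 0->1): none

Answer: none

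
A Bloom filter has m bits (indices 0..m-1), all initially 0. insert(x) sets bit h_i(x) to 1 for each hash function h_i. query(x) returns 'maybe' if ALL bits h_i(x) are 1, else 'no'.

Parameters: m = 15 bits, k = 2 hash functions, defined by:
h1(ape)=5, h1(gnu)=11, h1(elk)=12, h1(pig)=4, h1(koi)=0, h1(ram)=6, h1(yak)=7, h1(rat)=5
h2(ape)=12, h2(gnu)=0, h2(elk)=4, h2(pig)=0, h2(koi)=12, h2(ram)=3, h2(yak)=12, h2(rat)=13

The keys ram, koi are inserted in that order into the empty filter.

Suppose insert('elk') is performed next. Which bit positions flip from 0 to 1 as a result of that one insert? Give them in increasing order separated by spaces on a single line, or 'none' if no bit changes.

Answer: 4

Derivation:
Start: bits=000000000000000
After insert 'ram': sets bits 3 6 -> bits=000100100000000
After insert 'koi': sets bits 0 12 -> bits=100100100000100
insert 'elk' would touch bits 4 12; currently bit4=0, bit12=1
Bits that are 0 among those (would change 0->1): 4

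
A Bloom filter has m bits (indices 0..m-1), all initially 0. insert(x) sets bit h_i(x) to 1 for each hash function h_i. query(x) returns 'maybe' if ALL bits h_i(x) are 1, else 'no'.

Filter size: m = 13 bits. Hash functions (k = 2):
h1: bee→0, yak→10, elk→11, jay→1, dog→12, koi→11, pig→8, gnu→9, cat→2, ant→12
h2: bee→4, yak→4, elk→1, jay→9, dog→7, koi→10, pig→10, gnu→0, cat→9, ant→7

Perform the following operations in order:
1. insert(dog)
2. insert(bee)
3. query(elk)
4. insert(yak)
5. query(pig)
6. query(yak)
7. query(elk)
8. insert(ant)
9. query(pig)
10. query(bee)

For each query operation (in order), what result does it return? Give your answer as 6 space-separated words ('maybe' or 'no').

Answer: no no maybe no no maybe

Derivation:
Start: bits=0000000000000
Op 1: insert dog -> sets bits 7 12 -> bits=0000000100001
Op 2: insert bee -> sets bits 0 4 -> bits=1000100100001
Op 3: query elk -> checks bit1=0, bit11=0 (has a 0) -> no
Op 4: insert yak -> sets bits 4 10 -> bits=1000100100101
Op 5: query pig -> checks bit8=0, bit10=1 (has a 0) -> no
Op 6: query yak -> checks bit4=1, bit10=1 (all 1) -> maybe
Op 7: query elk -> checks bit1=0, bit11=0 (has a 0) -> no
Op 8: insert ant -> sets bits 7 12 -> bits=1000100100101
Op 9: query pig -> checks bit8=0, bit10=1 (has a 0) -> no
Op 10: query bee -> checks bit0=1, bit4=1 (all 1) -> maybe
Query results in order: no no maybe no no maybe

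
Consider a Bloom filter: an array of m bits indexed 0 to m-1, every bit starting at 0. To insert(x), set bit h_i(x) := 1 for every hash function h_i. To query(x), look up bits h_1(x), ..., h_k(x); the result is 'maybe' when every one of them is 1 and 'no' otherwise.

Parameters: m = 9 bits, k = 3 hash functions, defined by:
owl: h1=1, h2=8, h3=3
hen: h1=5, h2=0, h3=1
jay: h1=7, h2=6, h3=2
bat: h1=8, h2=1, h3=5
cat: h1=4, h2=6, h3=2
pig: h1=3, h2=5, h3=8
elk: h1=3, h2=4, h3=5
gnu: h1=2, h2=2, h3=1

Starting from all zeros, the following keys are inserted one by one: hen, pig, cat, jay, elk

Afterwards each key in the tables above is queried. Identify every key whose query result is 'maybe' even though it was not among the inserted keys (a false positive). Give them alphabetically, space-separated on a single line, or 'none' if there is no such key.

Start: bits=000000000
After insert 'hen': sets bits 0 1 5 -> bits=110001000
After insert 'pig': sets bits 3 5 8 -> bits=110101001
After insert 'cat': sets bits 2 4 6 -> bits=111111101
After insert 'jay': sets bits 2 6 7 -> bits=111111111
After insert 'elk': sets bits 3 4 5 -> bits=111111111
Not inserted: bat gnu owl — query each against bits=111111111:
query bat: checks bit1=1, bit5=1, bit8=1 (all 1) -> maybe => FALSE POSITIVE
query gnu: checks bit1=1, bit2=1 (all 1) -> maybe => FALSE POSITIVE
query owl: checks bit1=1, bit3=1, bit8=1 (all 1) -> maybe => FALSE POSITIVE
False positives (alphabetical): bat gnu owl

Answer: bat gnu owl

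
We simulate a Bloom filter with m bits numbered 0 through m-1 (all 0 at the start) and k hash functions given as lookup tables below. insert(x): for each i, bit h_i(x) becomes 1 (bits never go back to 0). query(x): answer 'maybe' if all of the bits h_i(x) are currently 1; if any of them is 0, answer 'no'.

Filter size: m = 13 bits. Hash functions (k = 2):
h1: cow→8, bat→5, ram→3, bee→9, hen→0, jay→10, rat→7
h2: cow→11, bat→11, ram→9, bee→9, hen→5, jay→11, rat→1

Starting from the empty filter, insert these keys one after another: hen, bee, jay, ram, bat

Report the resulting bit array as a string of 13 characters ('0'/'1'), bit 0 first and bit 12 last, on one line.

Start: bits=0000000000000
After insert 'hen': sets bits 0 5 -> bits=1000010000000
After insert 'bee': sets bits 9 -> bits=1000010001000
After insert 'jay': sets bits 10 11 -> bits=1000010001110
After insert 'ram': sets bits 3 9 -> bits=1001010001110
After insert 'bat': sets bits 5 11 -> bits=1001010001110

Answer: 1001010001110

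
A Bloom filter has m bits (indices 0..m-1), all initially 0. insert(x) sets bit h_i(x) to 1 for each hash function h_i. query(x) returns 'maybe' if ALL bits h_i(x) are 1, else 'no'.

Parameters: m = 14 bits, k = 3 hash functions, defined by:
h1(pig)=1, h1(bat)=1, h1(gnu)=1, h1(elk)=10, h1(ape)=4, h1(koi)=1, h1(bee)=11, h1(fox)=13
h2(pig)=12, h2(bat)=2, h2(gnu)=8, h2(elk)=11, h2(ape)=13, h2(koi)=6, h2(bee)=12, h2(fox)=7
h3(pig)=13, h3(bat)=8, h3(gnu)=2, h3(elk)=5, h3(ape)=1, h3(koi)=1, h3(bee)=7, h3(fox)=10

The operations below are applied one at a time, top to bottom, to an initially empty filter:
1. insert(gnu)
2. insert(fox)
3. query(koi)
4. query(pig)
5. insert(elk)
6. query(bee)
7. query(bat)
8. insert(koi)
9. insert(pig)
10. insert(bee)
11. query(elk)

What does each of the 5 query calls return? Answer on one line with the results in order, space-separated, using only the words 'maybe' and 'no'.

Start: bits=00000000000000
Op 1: insert gnu -> sets bits 1 2 8 -> bits=01100000100000
Op 2: insert fox -> sets bits 7 10 13 -> bits=01100001101001
Op 3: query koi -> checks bit1=1, bit6=0 (has a 0) -> no
Op 4: query pig -> checks bit1=1, bit12=0, bit13=1 (has a 0) -> no
Op 5: insert elk -> sets bits 5 10 11 -> bits=01100101101101
Op 6: query bee -> checks bit7=1, bit11=1, bit12=0 (has a 0) -> no
Op 7: query bat -> checks bit1=1, bit2=1, bit8=1 (all 1) -> maybe
Op 8: insert koi -> sets bits 1 6 -> bits=01100111101101
Op 9: insert pig -> sets bits 1 12 13 -> bits=01100111101111
Op 10: insert bee -> sets bits 7 11 12 -> bits=01100111101111
Op 11: query elk -> checks bit5=1, bit10=1, bit11=1 (all 1) -> maybe
Query results in order: no no no maybe maybe

Answer: no no no maybe maybe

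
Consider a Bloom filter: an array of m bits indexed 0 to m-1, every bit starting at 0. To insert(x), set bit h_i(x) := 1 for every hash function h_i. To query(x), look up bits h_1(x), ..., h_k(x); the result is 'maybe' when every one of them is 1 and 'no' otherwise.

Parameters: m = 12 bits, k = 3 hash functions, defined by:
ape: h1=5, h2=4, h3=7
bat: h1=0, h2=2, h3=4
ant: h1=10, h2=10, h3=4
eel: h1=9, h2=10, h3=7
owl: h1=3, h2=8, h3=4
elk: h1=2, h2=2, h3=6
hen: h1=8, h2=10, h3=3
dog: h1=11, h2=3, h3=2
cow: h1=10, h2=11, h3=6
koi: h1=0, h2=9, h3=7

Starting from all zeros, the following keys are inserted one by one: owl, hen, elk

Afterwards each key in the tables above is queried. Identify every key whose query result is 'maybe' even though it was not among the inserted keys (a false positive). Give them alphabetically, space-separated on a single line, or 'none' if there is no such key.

Answer: ant

Derivation:
Start: bits=000000000000
After insert 'owl': sets bits 3 4 8 -> bits=000110001000
After insert 'hen': sets bits 3 8 10 -> bits=000110001010
After insert 'elk': sets bits 2 6 -> bits=001110101010
Not inserted: ant ape bat cow dog eel koi — query each against bits=001110101010:
query ant: checks bit4=1, bit10=1 (all 1) -> maybe => FALSE POSITIVE
query ape: checks bit4=1, bit5=0, bit7=0 (has a 0) -> no => not a false positive
query bat: checks bit0=0, bit2=1, bit4=1 (has a 0) -> no => not a false positive
query cow: checks bit6=1, bit10=1, bit11=0 (has a 0) -> no => not a false positive
query dog: checks bit2=1, bit3=1, bit11=0 (has a 0) -> no => not a false positive
query eel: checks bit7=0, bit9=0, bit10=1 (has a 0) -> no => not a false positive
query koi: checks bit0=0, bit7=0, bit9=0 (has a 0) -> no => not a false positive
False positives (alphabetical): ant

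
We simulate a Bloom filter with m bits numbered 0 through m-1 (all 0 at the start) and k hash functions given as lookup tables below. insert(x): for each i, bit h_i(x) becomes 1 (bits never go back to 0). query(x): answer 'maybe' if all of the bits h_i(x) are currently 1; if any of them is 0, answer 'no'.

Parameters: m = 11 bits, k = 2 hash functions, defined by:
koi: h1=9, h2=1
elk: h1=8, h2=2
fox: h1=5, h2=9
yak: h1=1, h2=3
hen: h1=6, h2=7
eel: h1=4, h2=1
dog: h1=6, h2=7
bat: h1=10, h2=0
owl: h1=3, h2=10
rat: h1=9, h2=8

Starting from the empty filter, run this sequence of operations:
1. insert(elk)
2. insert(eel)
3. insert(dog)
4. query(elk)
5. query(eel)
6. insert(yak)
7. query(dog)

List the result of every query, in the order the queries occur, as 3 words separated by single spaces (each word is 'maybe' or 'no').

Start: bits=00000000000
Op 1: insert elk -> sets bits 2 8 -> bits=00100000100
Op 2: insert eel -> sets bits 1 4 -> bits=01101000100
Op 3: insert dog -> sets bits 6 7 -> bits=01101011100
Op 4: query elk -> checks bit2=1, bit8=1 (all 1) -> maybe
Op 5: query eel -> checks bit1=1, bit4=1 (all 1) -> maybe
Op 6: insert yak -> sets bits 1 3 -> bits=01111011100
Op 7: query dog -> checks bit6=1, bit7=1 (all 1) -> maybe
Query results in order: maybe maybe maybe

Answer: maybe maybe maybe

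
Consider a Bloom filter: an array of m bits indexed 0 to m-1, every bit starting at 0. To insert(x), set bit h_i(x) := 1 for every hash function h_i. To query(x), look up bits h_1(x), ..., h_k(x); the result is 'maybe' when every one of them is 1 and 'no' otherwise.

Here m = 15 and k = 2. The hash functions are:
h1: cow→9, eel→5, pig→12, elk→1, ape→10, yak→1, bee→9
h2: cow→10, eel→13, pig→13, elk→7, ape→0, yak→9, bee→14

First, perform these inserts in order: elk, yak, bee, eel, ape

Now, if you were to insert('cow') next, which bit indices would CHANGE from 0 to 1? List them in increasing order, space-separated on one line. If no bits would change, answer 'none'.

Answer: none

Derivation:
Start: bits=000000000000000
After insert 'elk': sets bits 1 7 -> bits=010000010000000
After insert 'yak': sets bits 1 9 -> bits=010000010100000
After insert 'bee': sets bits 9 14 -> bits=010000010100001
After insert 'eel': sets bits 5 13 -> bits=010001010100011
After insert 'ape': sets bits 0 10 -> bits=110001010110011
insert 'cow' would touch bits 9 10; currently bit9=1, bit10=1
Bits that are 0 among those (would change 0->1): none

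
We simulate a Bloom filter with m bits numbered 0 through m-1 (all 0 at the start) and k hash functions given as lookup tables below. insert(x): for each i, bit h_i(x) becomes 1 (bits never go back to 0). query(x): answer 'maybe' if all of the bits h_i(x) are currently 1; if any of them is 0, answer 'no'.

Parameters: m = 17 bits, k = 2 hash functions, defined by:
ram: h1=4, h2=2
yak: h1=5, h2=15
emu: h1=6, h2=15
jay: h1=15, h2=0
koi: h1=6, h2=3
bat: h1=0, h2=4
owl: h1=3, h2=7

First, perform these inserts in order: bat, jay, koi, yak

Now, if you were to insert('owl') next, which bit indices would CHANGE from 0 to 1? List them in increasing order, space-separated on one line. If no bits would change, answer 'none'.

Answer: 7

Derivation:
Start: bits=00000000000000000
After insert 'bat': sets bits 0 4 -> bits=10001000000000000
After insert 'jay': sets bits 0 15 -> bits=10001000000000010
After insert 'koi': sets bits 3 6 -> bits=10011010000000010
After insert 'yak': sets bits 5 15 -> bits=10011110000000010
insert 'owl' would touch bits 3 7; currently bit3=1, bit7=0
Bits that are 0 among those (would change 0->1): 7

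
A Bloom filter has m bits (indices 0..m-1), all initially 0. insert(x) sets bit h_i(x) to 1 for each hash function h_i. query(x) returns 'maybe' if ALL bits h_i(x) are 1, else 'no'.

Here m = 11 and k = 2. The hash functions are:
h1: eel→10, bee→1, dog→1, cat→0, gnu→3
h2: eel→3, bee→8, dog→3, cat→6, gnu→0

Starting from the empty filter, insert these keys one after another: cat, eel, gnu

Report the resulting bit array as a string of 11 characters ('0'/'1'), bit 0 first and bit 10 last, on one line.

Answer: 10010010001

Derivation:
Start: bits=00000000000
After insert 'cat': sets bits 0 6 -> bits=10000010000
After insert 'eel': sets bits 3 10 -> bits=10010010001
After insert 'gnu': sets bits 0 3 -> bits=10010010001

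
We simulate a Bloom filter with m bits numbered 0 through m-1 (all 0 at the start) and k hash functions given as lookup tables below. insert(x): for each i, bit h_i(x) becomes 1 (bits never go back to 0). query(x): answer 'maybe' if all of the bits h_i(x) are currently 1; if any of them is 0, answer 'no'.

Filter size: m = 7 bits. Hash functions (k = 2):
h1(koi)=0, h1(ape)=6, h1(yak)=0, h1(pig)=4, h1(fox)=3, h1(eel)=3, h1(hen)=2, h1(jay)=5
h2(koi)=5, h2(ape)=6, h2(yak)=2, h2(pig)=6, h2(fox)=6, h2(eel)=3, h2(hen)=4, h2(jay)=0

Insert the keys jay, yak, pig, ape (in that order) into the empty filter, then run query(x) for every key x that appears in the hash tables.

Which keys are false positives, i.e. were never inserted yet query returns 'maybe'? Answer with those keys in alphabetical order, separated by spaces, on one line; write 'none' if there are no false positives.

Answer: hen koi

Derivation:
Start: bits=0000000
After insert 'jay': sets bits 0 5 -> bits=1000010
After insert 'yak': sets bits 0 2 -> bits=1010010
After insert 'pig': sets bits 4 6 -> bits=1010111
After insert 'ape': sets bits 6 -> bits=1010111
Not inserted: eel fox hen koi — query each against bits=1010111:
query eel: checks bit3=0 (has a 0) -> no => not a false positive
query fox: checks bit3=0, bit6=1 (has a 0) -> no => not a false positive
query hen: checks bit2=1, bit4=1 (all 1) -> maybe => FALSE POSITIVE
query koi: checks bit0=1, bit5=1 (all 1) -> maybe => FALSE POSITIVE
False positives (alphabetical): hen koi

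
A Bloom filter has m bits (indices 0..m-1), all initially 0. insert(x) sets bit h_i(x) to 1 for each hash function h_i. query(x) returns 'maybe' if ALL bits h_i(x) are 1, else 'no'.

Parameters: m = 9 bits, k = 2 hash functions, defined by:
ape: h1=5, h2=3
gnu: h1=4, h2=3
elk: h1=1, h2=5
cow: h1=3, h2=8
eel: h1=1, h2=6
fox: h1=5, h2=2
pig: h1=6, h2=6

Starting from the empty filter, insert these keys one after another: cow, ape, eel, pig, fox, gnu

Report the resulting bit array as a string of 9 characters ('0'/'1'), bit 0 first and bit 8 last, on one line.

Answer: 011111101

Derivation:
Start: bits=000000000
After insert 'cow': sets bits 3 8 -> bits=000100001
After insert 'ape': sets bits 3 5 -> bits=000101001
After insert 'eel': sets bits 1 6 -> bits=010101101
After insert 'pig': sets bits 6 -> bits=010101101
After insert 'fox': sets bits 2 5 -> bits=011101101
After insert 'gnu': sets bits 3 4 -> bits=011111101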